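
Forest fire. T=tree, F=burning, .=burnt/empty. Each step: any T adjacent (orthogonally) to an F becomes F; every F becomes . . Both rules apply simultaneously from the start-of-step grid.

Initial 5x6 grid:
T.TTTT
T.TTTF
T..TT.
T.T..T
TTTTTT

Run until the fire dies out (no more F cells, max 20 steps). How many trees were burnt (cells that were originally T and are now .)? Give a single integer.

Step 1: +2 fires, +1 burnt (F count now 2)
Step 2: +3 fires, +2 burnt (F count now 3)
Step 3: +3 fires, +3 burnt (F count now 3)
Step 4: +1 fires, +3 burnt (F count now 1)
Step 5: +0 fires, +1 burnt (F count now 0)
Fire out after step 5
Initially T: 21, now '.': 18
Total burnt (originally-T cells now '.'): 9

Answer: 9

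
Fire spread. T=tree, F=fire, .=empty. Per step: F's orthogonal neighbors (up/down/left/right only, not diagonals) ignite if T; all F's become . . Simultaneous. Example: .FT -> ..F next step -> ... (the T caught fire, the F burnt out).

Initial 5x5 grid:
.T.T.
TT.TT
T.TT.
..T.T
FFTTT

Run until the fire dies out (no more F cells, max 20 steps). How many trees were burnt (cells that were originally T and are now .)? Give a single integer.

Answer: 10

Derivation:
Step 1: +1 fires, +2 burnt (F count now 1)
Step 2: +2 fires, +1 burnt (F count now 2)
Step 3: +2 fires, +2 burnt (F count now 2)
Step 4: +2 fires, +2 burnt (F count now 2)
Step 5: +1 fires, +2 burnt (F count now 1)
Step 6: +2 fires, +1 burnt (F count now 2)
Step 7: +0 fires, +2 burnt (F count now 0)
Fire out after step 7
Initially T: 14, now '.': 21
Total burnt (originally-T cells now '.'): 10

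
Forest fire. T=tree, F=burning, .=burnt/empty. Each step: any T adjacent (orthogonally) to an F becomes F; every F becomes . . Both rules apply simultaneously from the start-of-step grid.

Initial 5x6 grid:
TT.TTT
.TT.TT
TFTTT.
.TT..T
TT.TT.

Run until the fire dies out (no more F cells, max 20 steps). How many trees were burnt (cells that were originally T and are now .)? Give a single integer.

Answer: 17

Derivation:
Step 1: +4 fires, +1 burnt (F count now 4)
Step 2: +5 fires, +4 burnt (F count now 5)
Step 3: +3 fires, +5 burnt (F count now 3)
Step 4: +1 fires, +3 burnt (F count now 1)
Step 5: +2 fires, +1 burnt (F count now 2)
Step 6: +2 fires, +2 burnt (F count now 2)
Step 7: +0 fires, +2 burnt (F count now 0)
Fire out after step 7
Initially T: 20, now '.': 27
Total burnt (originally-T cells now '.'): 17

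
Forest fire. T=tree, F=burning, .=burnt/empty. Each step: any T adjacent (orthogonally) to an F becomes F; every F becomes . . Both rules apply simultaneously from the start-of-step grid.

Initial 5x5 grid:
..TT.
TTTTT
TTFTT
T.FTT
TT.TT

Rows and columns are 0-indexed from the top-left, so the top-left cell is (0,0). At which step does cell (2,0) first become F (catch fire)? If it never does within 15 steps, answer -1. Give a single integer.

Step 1: cell (2,0)='T' (+4 fires, +2 burnt)
Step 2: cell (2,0)='F' (+7 fires, +4 burnt)
  -> target ignites at step 2
Step 3: cell (2,0)='.' (+5 fires, +7 burnt)
Step 4: cell (2,0)='.' (+1 fires, +5 burnt)
Step 5: cell (2,0)='.' (+1 fires, +1 burnt)
Step 6: cell (2,0)='.' (+0 fires, +1 burnt)
  fire out at step 6

2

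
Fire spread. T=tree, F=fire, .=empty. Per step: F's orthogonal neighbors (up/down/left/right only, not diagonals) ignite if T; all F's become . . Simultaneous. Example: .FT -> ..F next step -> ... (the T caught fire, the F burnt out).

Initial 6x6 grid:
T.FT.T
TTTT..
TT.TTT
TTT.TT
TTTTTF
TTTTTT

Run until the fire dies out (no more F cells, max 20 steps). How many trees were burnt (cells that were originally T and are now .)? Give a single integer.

Answer: 27

Derivation:
Step 1: +5 fires, +2 burnt (F count now 5)
Step 2: +6 fires, +5 burnt (F count now 6)
Step 3: +6 fires, +6 burnt (F count now 6)
Step 4: +6 fires, +6 burnt (F count now 6)
Step 5: +3 fires, +6 burnt (F count now 3)
Step 6: +1 fires, +3 burnt (F count now 1)
Step 7: +0 fires, +1 burnt (F count now 0)
Fire out after step 7
Initially T: 28, now '.': 35
Total burnt (originally-T cells now '.'): 27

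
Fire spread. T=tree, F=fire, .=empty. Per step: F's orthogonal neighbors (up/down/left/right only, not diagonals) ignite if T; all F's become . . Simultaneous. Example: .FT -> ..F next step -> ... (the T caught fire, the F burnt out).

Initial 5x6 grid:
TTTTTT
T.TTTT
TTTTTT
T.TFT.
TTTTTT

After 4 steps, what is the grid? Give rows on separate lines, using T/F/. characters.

Step 1: 4 trees catch fire, 1 burn out
  TTTTTT
  T.TTTT
  TTTFTT
  T.F.F.
  TTTFTT
Step 2: 5 trees catch fire, 4 burn out
  TTTTTT
  T.TFTT
  TTF.FT
  T.....
  TTF.FT
Step 3: 7 trees catch fire, 5 burn out
  TTTFTT
  T.F.FT
  TF...F
  T.....
  TF...F
Step 4: 5 trees catch fire, 7 burn out
  TTF.FT
  T....F
  F.....
  T.....
  F.....

TTF.FT
T....F
F.....
T.....
F.....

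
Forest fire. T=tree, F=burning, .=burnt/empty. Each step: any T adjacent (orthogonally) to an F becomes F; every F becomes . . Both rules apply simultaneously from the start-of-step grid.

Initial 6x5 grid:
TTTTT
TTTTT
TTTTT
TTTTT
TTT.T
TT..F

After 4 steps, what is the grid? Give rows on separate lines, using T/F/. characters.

Step 1: 1 trees catch fire, 1 burn out
  TTTTT
  TTTTT
  TTTTT
  TTTTT
  TTT.F
  TT...
Step 2: 1 trees catch fire, 1 burn out
  TTTTT
  TTTTT
  TTTTT
  TTTTF
  TTT..
  TT...
Step 3: 2 trees catch fire, 1 burn out
  TTTTT
  TTTTT
  TTTTF
  TTTF.
  TTT..
  TT...
Step 4: 3 trees catch fire, 2 burn out
  TTTTT
  TTTTF
  TTTF.
  TTF..
  TTT..
  TT...

TTTTT
TTTTF
TTTF.
TTF..
TTT..
TT...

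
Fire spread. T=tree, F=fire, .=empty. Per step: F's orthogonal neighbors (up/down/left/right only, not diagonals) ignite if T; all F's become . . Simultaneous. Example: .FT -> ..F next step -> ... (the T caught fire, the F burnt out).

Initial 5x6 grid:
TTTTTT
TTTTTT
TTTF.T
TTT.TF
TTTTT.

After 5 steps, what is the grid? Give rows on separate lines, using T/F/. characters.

Step 1: 4 trees catch fire, 2 burn out
  TTTTTT
  TTTFTT
  TTF..F
  TTT.F.
  TTTTT.
Step 2: 7 trees catch fire, 4 burn out
  TTTFTT
  TTF.FF
  TF....
  TTF...
  TTTTF.
Step 3: 8 trees catch fire, 7 burn out
  TTF.FF
  TF....
  F.....
  TF....
  TTFF..
Step 4: 4 trees catch fire, 8 burn out
  TF....
  F.....
  ......
  F.....
  TF....
Step 5: 2 trees catch fire, 4 burn out
  F.....
  ......
  ......
  ......
  F.....

F.....
......
......
......
F.....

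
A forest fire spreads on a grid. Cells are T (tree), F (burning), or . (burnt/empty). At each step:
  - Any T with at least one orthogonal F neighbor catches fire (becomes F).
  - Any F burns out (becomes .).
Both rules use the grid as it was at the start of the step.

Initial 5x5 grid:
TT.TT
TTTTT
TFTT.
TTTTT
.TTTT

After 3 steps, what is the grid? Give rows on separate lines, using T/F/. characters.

Step 1: 4 trees catch fire, 1 burn out
  TT.TT
  TFTTT
  F.FT.
  TFTTT
  .TTTT
Step 2: 7 trees catch fire, 4 burn out
  TF.TT
  F.FTT
  ...F.
  F.FTT
  .FTTT
Step 3: 4 trees catch fire, 7 burn out
  F..TT
  ...FT
  .....
  ...FT
  ..FTT

F..TT
...FT
.....
...FT
..FTT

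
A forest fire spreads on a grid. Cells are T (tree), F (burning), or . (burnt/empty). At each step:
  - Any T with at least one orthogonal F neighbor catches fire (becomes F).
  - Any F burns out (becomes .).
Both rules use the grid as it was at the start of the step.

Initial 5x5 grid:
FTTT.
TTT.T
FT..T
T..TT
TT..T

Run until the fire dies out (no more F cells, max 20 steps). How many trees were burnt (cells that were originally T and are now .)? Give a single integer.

Answer: 10

Derivation:
Step 1: +4 fires, +2 burnt (F count now 4)
Step 2: +3 fires, +4 burnt (F count now 3)
Step 3: +3 fires, +3 burnt (F count now 3)
Step 4: +0 fires, +3 burnt (F count now 0)
Fire out after step 4
Initially T: 15, now '.': 20
Total burnt (originally-T cells now '.'): 10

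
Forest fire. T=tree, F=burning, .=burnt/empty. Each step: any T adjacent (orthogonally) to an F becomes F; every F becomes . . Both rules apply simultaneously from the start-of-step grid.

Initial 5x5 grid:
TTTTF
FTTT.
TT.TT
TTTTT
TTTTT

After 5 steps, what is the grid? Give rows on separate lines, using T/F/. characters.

Step 1: 4 trees catch fire, 2 burn out
  FTTF.
  .FTT.
  FT.TT
  TTTTT
  TTTTT
Step 2: 6 trees catch fire, 4 burn out
  .FF..
  ..FF.
  .F.TT
  FTTTT
  TTTTT
Step 3: 3 trees catch fire, 6 burn out
  .....
  .....
  ...FT
  .FTTT
  FTTTT
Step 4: 4 trees catch fire, 3 burn out
  .....
  .....
  ....F
  ..FFT
  .FTTT
Step 5: 3 trees catch fire, 4 burn out
  .....
  .....
  .....
  ....F
  ..FFT

.....
.....
.....
....F
..FFT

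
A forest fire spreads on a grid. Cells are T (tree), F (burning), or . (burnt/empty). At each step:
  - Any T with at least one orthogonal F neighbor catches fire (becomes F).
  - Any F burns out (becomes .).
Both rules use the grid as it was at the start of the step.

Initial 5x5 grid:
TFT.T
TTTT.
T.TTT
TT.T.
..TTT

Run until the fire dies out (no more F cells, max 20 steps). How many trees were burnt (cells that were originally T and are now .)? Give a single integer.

Answer: 16

Derivation:
Step 1: +3 fires, +1 burnt (F count now 3)
Step 2: +2 fires, +3 burnt (F count now 2)
Step 3: +3 fires, +2 burnt (F count now 3)
Step 4: +2 fires, +3 burnt (F count now 2)
Step 5: +3 fires, +2 burnt (F count now 3)
Step 6: +1 fires, +3 burnt (F count now 1)
Step 7: +2 fires, +1 burnt (F count now 2)
Step 8: +0 fires, +2 burnt (F count now 0)
Fire out after step 8
Initially T: 17, now '.': 24
Total burnt (originally-T cells now '.'): 16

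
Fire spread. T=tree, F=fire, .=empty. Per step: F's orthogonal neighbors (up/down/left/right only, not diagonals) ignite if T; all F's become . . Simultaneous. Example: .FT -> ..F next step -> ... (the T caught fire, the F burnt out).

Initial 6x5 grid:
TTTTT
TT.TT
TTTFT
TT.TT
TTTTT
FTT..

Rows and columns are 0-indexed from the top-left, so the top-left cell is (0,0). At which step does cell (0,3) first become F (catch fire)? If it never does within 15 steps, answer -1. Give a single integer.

Step 1: cell (0,3)='T' (+6 fires, +2 burnt)
Step 2: cell (0,3)='F' (+8 fires, +6 burnt)
  -> target ignites at step 2
Step 3: cell (0,3)='.' (+7 fires, +8 burnt)
Step 4: cell (0,3)='.' (+2 fires, +7 burnt)
Step 5: cell (0,3)='.' (+1 fires, +2 burnt)
Step 6: cell (0,3)='.' (+0 fires, +1 burnt)
  fire out at step 6

2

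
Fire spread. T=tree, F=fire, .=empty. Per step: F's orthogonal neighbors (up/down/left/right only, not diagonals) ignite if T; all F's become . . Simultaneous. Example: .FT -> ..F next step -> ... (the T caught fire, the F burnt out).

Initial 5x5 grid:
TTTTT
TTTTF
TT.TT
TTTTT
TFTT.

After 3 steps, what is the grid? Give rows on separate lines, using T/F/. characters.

Step 1: 6 trees catch fire, 2 burn out
  TTTTF
  TTTF.
  TT.TF
  TFTTT
  F.FT.
Step 2: 8 trees catch fire, 6 burn out
  TTTF.
  TTF..
  TF.F.
  F.FTF
  ...F.
Step 3: 4 trees catch fire, 8 burn out
  TTF..
  TF...
  F....
  ...F.
  .....

TTF..
TF...
F....
...F.
.....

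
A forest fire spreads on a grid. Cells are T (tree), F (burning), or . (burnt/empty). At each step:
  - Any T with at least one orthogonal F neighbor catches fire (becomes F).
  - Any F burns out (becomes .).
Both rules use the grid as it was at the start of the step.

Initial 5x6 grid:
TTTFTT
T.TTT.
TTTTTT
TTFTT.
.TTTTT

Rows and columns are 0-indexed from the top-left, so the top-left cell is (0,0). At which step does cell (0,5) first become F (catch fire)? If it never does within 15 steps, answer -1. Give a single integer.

Step 1: cell (0,5)='T' (+7 fires, +2 burnt)
Step 2: cell (0,5)='F' (+10 fires, +7 burnt)
  -> target ignites at step 2
Step 3: cell (0,5)='.' (+4 fires, +10 burnt)
Step 4: cell (0,5)='.' (+3 fires, +4 burnt)
Step 5: cell (0,5)='.' (+0 fires, +3 burnt)
  fire out at step 5

2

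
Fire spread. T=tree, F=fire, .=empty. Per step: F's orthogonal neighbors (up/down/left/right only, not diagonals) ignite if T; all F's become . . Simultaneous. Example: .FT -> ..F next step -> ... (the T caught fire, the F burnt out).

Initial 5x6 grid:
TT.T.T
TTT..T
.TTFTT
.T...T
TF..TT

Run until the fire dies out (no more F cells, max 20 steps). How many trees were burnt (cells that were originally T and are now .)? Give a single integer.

Answer: 16

Derivation:
Step 1: +4 fires, +2 burnt (F count now 4)
Step 2: +3 fires, +4 burnt (F count now 3)
Step 3: +3 fires, +3 burnt (F count now 3)
Step 4: +4 fires, +3 burnt (F count now 4)
Step 5: +2 fires, +4 burnt (F count now 2)
Step 6: +0 fires, +2 burnt (F count now 0)
Fire out after step 6
Initially T: 17, now '.': 29
Total burnt (originally-T cells now '.'): 16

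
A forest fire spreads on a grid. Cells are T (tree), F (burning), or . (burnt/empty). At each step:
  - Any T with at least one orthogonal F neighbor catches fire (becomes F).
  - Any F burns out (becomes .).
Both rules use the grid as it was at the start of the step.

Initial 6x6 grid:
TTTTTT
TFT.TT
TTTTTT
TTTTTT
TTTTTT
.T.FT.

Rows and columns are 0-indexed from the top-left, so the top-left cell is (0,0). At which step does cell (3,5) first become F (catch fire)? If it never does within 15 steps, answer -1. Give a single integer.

Step 1: cell (3,5)='T' (+6 fires, +2 burnt)
Step 2: cell (3,5)='T' (+8 fires, +6 burnt)
Step 3: cell (3,5)='T' (+7 fires, +8 burnt)
Step 4: cell (3,5)='F' (+5 fires, +7 burnt)
  -> target ignites at step 4
Step 5: cell (3,5)='.' (+3 fires, +5 burnt)
Step 6: cell (3,5)='.' (+1 fires, +3 burnt)
Step 7: cell (3,5)='.' (+0 fires, +1 burnt)
  fire out at step 7

4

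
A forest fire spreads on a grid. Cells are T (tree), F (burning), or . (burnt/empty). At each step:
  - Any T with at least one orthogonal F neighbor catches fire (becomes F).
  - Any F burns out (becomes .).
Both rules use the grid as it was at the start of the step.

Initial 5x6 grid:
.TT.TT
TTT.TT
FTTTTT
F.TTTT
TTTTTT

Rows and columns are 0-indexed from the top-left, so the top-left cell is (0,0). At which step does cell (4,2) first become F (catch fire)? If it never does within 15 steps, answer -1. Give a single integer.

Step 1: cell (4,2)='T' (+3 fires, +2 burnt)
Step 2: cell (4,2)='T' (+3 fires, +3 burnt)
Step 3: cell (4,2)='F' (+5 fires, +3 burnt)
  -> target ignites at step 3
Step 4: cell (4,2)='.' (+4 fires, +5 burnt)
Step 5: cell (4,2)='.' (+4 fires, +4 burnt)
Step 6: cell (4,2)='.' (+4 fires, +4 burnt)
Step 7: cell (4,2)='.' (+1 fires, +4 burnt)
Step 8: cell (4,2)='.' (+0 fires, +1 burnt)
  fire out at step 8

3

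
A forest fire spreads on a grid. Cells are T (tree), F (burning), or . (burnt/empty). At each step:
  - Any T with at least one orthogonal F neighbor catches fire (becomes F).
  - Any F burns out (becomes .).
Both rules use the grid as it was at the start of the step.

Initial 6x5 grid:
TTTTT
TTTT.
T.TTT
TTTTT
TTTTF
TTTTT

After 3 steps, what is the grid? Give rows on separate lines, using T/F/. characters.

Step 1: 3 trees catch fire, 1 burn out
  TTTTT
  TTTT.
  T.TTT
  TTTTF
  TTTF.
  TTTTF
Step 2: 4 trees catch fire, 3 burn out
  TTTTT
  TTTT.
  T.TTF
  TTTF.
  TTF..
  TTTF.
Step 3: 4 trees catch fire, 4 burn out
  TTTTT
  TTTT.
  T.TF.
  TTF..
  TF...
  TTF..

TTTTT
TTTT.
T.TF.
TTF..
TF...
TTF..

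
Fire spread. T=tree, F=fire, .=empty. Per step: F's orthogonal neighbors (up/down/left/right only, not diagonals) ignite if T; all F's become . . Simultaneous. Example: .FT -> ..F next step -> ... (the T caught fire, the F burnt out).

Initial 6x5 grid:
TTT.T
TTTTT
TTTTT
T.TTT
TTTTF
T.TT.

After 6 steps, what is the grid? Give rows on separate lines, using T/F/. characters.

Step 1: 2 trees catch fire, 1 burn out
  TTT.T
  TTTTT
  TTTTT
  T.TTF
  TTTF.
  T.TT.
Step 2: 4 trees catch fire, 2 burn out
  TTT.T
  TTTTT
  TTTTF
  T.TF.
  TTF..
  T.TF.
Step 3: 5 trees catch fire, 4 burn out
  TTT.T
  TTTTF
  TTTF.
  T.F..
  TF...
  T.F..
Step 4: 4 trees catch fire, 5 burn out
  TTT.F
  TTTF.
  TTF..
  T....
  F....
  T....
Step 5: 4 trees catch fire, 4 burn out
  TTT..
  TTF..
  TF...
  F....
  .....
  F....
Step 6: 3 trees catch fire, 4 burn out
  TTF..
  TF...
  F....
  .....
  .....
  .....

TTF..
TF...
F....
.....
.....
.....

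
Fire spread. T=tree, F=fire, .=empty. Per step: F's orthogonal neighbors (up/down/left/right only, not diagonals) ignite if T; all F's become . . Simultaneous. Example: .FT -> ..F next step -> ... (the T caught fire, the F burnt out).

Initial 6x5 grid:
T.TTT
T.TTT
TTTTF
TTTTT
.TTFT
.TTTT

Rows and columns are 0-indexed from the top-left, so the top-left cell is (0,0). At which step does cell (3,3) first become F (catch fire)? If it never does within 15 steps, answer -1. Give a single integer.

Step 1: cell (3,3)='F' (+7 fires, +2 burnt)
  -> target ignites at step 1
Step 2: cell (3,3)='.' (+7 fires, +7 burnt)
Step 3: cell (3,3)='.' (+5 fires, +7 burnt)
Step 4: cell (3,3)='.' (+3 fires, +5 burnt)
Step 5: cell (3,3)='.' (+1 fires, +3 burnt)
Step 6: cell (3,3)='.' (+1 fires, +1 burnt)
Step 7: cell (3,3)='.' (+0 fires, +1 burnt)
  fire out at step 7

1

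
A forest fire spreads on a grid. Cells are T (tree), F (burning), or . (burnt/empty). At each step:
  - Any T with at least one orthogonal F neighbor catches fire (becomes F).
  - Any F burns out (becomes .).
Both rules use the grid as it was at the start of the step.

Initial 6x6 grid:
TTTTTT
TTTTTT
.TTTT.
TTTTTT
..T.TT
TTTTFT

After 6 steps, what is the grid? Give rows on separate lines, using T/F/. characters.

Step 1: 3 trees catch fire, 1 burn out
  TTTTTT
  TTTTTT
  .TTTT.
  TTTTTT
  ..T.FT
  TTTF.F
Step 2: 3 trees catch fire, 3 burn out
  TTTTTT
  TTTTTT
  .TTTT.
  TTTTFT
  ..T..F
  TTF...
Step 3: 5 trees catch fire, 3 burn out
  TTTTTT
  TTTTTT
  .TTTF.
  TTTF.F
  ..F...
  TF....
Step 4: 4 trees catch fire, 5 burn out
  TTTTTT
  TTTTFT
  .TTF..
  TTF...
  ......
  F.....
Step 5: 5 trees catch fire, 4 burn out
  TTTTFT
  TTTF.F
  .TF...
  TF....
  ......
  ......
Step 6: 5 trees catch fire, 5 burn out
  TTTF.F
  TTF...
  .F....
  F.....
  ......
  ......

TTTF.F
TTF...
.F....
F.....
......
......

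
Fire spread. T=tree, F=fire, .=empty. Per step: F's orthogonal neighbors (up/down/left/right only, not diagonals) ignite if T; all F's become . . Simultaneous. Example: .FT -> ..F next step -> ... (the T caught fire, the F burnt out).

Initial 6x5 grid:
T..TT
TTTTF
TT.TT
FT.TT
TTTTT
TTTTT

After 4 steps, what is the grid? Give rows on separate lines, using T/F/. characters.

Step 1: 6 trees catch fire, 2 burn out
  T..TF
  TTTF.
  FT.TF
  .F.TT
  FTTTT
  TTTTT
Step 2: 8 trees catch fire, 6 burn out
  T..F.
  FTF..
  .F.F.
  ...TF
  .FTTT
  FTTTT
Step 3: 6 trees catch fire, 8 burn out
  F....
  .F...
  .....
  ...F.
  ..FTF
  .FTTT
Step 4: 3 trees catch fire, 6 burn out
  .....
  .....
  .....
  .....
  ...F.
  ..FTF

.....
.....
.....
.....
...F.
..FTF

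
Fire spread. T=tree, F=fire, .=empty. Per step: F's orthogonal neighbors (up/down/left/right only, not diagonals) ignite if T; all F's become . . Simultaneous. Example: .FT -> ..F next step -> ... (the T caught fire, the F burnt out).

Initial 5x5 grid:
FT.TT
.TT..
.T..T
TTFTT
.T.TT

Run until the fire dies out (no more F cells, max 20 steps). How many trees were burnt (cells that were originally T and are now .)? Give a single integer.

Answer: 12

Derivation:
Step 1: +3 fires, +2 burnt (F count now 3)
Step 2: +6 fires, +3 burnt (F count now 6)
Step 3: +3 fires, +6 burnt (F count now 3)
Step 4: +0 fires, +3 burnt (F count now 0)
Fire out after step 4
Initially T: 14, now '.': 23
Total burnt (originally-T cells now '.'): 12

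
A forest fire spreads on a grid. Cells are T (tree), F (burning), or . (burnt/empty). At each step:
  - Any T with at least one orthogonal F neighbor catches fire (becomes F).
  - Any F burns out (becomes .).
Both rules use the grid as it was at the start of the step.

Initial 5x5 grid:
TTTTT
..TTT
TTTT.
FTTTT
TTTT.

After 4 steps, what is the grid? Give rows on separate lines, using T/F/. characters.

Step 1: 3 trees catch fire, 1 burn out
  TTTTT
  ..TTT
  FTTT.
  .FTTT
  FTTT.
Step 2: 3 trees catch fire, 3 burn out
  TTTTT
  ..TTT
  .FTT.
  ..FTT
  .FTT.
Step 3: 3 trees catch fire, 3 burn out
  TTTTT
  ..TTT
  ..FT.
  ...FT
  ..FT.
Step 4: 4 trees catch fire, 3 burn out
  TTTTT
  ..FTT
  ...F.
  ....F
  ...F.

TTTTT
..FTT
...F.
....F
...F.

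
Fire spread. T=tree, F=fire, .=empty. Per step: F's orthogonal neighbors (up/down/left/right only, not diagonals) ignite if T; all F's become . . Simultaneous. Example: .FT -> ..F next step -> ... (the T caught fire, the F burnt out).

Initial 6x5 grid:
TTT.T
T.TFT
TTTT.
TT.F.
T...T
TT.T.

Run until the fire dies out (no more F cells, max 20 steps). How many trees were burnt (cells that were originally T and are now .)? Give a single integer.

Step 1: +3 fires, +2 burnt (F count now 3)
Step 2: +3 fires, +3 burnt (F count now 3)
Step 3: +2 fires, +3 burnt (F count now 2)
Step 4: +3 fires, +2 burnt (F count now 3)
Step 5: +2 fires, +3 burnt (F count now 2)
Step 6: +1 fires, +2 burnt (F count now 1)
Step 7: +1 fires, +1 burnt (F count now 1)
Step 8: +1 fires, +1 burnt (F count now 1)
Step 9: +0 fires, +1 burnt (F count now 0)
Fire out after step 9
Initially T: 18, now '.': 28
Total burnt (originally-T cells now '.'): 16

Answer: 16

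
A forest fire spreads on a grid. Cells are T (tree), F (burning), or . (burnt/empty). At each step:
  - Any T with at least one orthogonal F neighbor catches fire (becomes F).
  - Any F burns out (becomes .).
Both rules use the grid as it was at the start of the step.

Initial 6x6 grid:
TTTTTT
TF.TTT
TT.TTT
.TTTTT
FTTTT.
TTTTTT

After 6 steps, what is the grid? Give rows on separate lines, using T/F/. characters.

Step 1: 5 trees catch fire, 2 burn out
  TFTTTT
  F..TTT
  TF.TTT
  .TTTTT
  .FTTT.
  FTTTTT
Step 2: 6 trees catch fire, 5 burn out
  F.FTTT
  ...TTT
  F..TTT
  .FTTTT
  ..FTT.
  .FTTTT
Step 3: 4 trees catch fire, 6 burn out
  ...FTT
  ...TTT
  ...TTT
  ..FTTT
  ...FT.
  ..FTTT
Step 4: 5 trees catch fire, 4 burn out
  ....FT
  ...FTT
  ...TTT
  ...FTT
  ....F.
  ...FTT
Step 5: 5 trees catch fire, 5 burn out
  .....F
  ....FT
  ...FTT
  ....FT
  ......
  ....FT
Step 6: 4 trees catch fire, 5 burn out
  ......
  .....F
  ....FT
  .....F
  ......
  .....F

......
.....F
....FT
.....F
......
.....F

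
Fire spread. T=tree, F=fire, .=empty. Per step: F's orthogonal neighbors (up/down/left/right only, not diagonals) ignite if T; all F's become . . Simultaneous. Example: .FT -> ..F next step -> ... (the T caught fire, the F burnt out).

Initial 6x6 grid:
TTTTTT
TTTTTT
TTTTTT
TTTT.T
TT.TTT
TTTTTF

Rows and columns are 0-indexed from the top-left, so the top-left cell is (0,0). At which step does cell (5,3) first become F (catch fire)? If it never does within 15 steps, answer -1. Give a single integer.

Step 1: cell (5,3)='T' (+2 fires, +1 burnt)
Step 2: cell (5,3)='F' (+3 fires, +2 burnt)
  -> target ignites at step 2
Step 3: cell (5,3)='.' (+3 fires, +3 burnt)
Step 4: cell (5,3)='.' (+4 fires, +3 burnt)
Step 5: cell (5,3)='.' (+6 fires, +4 burnt)
Step 6: cell (5,3)='.' (+5 fires, +6 burnt)
Step 7: cell (5,3)='.' (+4 fires, +5 burnt)
Step 8: cell (5,3)='.' (+3 fires, +4 burnt)
Step 9: cell (5,3)='.' (+2 fires, +3 burnt)
Step 10: cell (5,3)='.' (+1 fires, +2 burnt)
Step 11: cell (5,3)='.' (+0 fires, +1 burnt)
  fire out at step 11

2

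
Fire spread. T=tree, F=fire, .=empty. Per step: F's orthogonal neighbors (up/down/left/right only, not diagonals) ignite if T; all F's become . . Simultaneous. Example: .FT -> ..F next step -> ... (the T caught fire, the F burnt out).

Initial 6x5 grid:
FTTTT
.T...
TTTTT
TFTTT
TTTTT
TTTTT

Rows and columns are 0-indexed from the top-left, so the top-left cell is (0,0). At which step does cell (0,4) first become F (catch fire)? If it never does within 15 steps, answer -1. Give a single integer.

Step 1: cell (0,4)='T' (+5 fires, +2 burnt)
Step 2: cell (0,4)='T' (+8 fires, +5 burnt)
Step 3: cell (0,4)='T' (+6 fires, +8 burnt)
Step 4: cell (0,4)='F' (+4 fires, +6 burnt)
  -> target ignites at step 4
Step 5: cell (0,4)='.' (+1 fires, +4 burnt)
Step 6: cell (0,4)='.' (+0 fires, +1 burnt)
  fire out at step 6

4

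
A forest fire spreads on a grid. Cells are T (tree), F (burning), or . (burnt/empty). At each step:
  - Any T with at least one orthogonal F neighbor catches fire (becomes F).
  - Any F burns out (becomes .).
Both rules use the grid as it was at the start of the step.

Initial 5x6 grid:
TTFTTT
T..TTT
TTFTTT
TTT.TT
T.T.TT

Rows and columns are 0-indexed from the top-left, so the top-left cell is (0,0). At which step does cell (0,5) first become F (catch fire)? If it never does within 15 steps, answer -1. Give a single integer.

Step 1: cell (0,5)='T' (+5 fires, +2 burnt)
Step 2: cell (0,5)='T' (+7 fires, +5 burnt)
Step 3: cell (0,5)='F' (+6 fires, +7 burnt)
  -> target ignites at step 3
Step 4: cell (0,5)='.' (+4 fires, +6 burnt)
Step 5: cell (0,5)='.' (+1 fires, +4 burnt)
Step 6: cell (0,5)='.' (+0 fires, +1 burnt)
  fire out at step 6

3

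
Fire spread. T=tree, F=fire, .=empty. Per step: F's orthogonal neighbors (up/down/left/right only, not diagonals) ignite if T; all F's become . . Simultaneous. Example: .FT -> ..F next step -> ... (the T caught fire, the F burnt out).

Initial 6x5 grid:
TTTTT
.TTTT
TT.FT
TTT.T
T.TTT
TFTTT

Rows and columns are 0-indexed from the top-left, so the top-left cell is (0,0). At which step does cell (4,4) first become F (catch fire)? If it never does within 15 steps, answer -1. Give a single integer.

Step 1: cell (4,4)='T' (+4 fires, +2 burnt)
Step 2: cell (4,4)='T' (+7 fires, +4 burnt)
Step 3: cell (4,4)='F' (+8 fires, +7 burnt)
  -> target ignites at step 3
Step 4: cell (4,4)='.' (+4 fires, +8 burnt)
Step 5: cell (4,4)='.' (+1 fires, +4 burnt)
Step 6: cell (4,4)='.' (+0 fires, +1 burnt)
  fire out at step 6

3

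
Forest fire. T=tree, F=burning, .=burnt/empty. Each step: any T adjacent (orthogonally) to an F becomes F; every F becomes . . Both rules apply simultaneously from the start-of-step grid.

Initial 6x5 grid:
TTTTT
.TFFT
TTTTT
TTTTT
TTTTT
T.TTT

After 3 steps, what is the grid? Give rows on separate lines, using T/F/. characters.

Step 1: 6 trees catch fire, 2 burn out
  TTFFT
  .F..F
  TTFFT
  TTTTT
  TTTTT
  T.TTT
Step 2: 6 trees catch fire, 6 burn out
  TF..F
  .....
  TF..F
  TTFFT
  TTTTT
  T.TTT
Step 3: 6 trees catch fire, 6 burn out
  F....
  .....
  F....
  TF..F
  TTFFT
  T.TTT

F....
.....
F....
TF..F
TTFFT
T.TTT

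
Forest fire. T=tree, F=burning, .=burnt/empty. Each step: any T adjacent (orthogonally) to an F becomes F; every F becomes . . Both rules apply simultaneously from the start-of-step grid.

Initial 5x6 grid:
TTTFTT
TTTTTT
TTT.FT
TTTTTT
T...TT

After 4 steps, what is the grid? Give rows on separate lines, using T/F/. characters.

Step 1: 6 trees catch fire, 2 burn out
  TTF.FT
  TTTFFT
  TTT..F
  TTTTFT
  T...TT
Step 2: 7 trees catch fire, 6 burn out
  TF...F
  TTF..F
  TTT...
  TTTF.F
  T...FT
Step 3: 5 trees catch fire, 7 burn out
  F.....
  TF....
  TTF...
  TTF...
  T....F
Step 4: 3 trees catch fire, 5 burn out
  ......
  F.....
  TF....
  TF....
  T.....

......
F.....
TF....
TF....
T.....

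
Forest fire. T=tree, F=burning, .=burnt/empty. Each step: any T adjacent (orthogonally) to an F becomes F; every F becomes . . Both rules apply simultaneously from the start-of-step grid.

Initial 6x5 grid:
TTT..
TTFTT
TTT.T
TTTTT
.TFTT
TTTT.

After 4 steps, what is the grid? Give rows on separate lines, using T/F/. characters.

Step 1: 8 trees catch fire, 2 burn out
  TTF..
  TF.FT
  TTF.T
  TTFTT
  .F.FT
  TTFT.
Step 2: 9 trees catch fire, 8 burn out
  TF...
  F...F
  TF..T
  TF.FT
  ....F
  TF.F.
Step 3: 6 trees catch fire, 9 burn out
  F....
  .....
  F...F
  F...F
  .....
  F....
Step 4: 0 trees catch fire, 6 burn out
  .....
  .....
  .....
  .....
  .....
  .....

.....
.....
.....
.....
.....
.....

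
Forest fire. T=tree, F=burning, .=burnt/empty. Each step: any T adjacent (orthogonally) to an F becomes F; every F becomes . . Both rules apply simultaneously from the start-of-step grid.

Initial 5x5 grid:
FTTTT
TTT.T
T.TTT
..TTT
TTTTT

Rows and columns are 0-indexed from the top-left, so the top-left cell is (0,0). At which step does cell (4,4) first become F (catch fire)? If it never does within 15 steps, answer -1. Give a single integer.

Step 1: cell (4,4)='T' (+2 fires, +1 burnt)
Step 2: cell (4,4)='T' (+3 fires, +2 burnt)
Step 3: cell (4,4)='T' (+2 fires, +3 burnt)
Step 4: cell (4,4)='T' (+2 fires, +2 burnt)
Step 5: cell (4,4)='T' (+3 fires, +2 burnt)
Step 6: cell (4,4)='T' (+3 fires, +3 burnt)
Step 7: cell (4,4)='T' (+3 fires, +3 burnt)
Step 8: cell (4,4)='F' (+2 fires, +3 burnt)
  -> target ignites at step 8
Step 9: cell (4,4)='.' (+0 fires, +2 burnt)
  fire out at step 9

8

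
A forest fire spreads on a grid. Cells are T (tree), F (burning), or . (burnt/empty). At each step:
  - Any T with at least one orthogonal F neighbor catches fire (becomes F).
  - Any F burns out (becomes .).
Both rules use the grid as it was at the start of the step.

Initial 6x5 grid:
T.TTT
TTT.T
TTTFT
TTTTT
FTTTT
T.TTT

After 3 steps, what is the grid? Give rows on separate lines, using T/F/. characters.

Step 1: 6 trees catch fire, 2 burn out
  T.TTT
  TTT.T
  TTF.F
  FTTFT
  .FTTT
  F.TTT
Step 2: 9 trees catch fire, 6 burn out
  T.TTT
  TTF.F
  FF...
  .FF.F
  ..FFT
  ..TTT
Step 3: 7 trees catch fire, 9 burn out
  T.FTF
  FF...
  .....
  .....
  ....F
  ..FFT

T.FTF
FF...
.....
.....
....F
..FFT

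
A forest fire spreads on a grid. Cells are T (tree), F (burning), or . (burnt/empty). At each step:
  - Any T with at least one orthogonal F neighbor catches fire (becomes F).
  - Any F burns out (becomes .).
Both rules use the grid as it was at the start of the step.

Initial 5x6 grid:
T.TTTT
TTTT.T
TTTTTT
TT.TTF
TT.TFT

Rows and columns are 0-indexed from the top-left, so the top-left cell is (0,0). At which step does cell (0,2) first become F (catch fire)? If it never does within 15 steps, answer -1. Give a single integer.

Step 1: cell (0,2)='T' (+4 fires, +2 burnt)
Step 2: cell (0,2)='T' (+3 fires, +4 burnt)
Step 3: cell (0,2)='T' (+2 fires, +3 burnt)
Step 4: cell (0,2)='T' (+3 fires, +2 burnt)
Step 5: cell (0,2)='T' (+3 fires, +3 burnt)
Step 6: cell (0,2)='F' (+4 fires, +3 burnt)
  -> target ignites at step 6
Step 7: cell (0,2)='.' (+3 fires, +4 burnt)
Step 8: cell (0,2)='.' (+2 fires, +3 burnt)
Step 9: cell (0,2)='.' (+0 fires, +2 burnt)
  fire out at step 9

6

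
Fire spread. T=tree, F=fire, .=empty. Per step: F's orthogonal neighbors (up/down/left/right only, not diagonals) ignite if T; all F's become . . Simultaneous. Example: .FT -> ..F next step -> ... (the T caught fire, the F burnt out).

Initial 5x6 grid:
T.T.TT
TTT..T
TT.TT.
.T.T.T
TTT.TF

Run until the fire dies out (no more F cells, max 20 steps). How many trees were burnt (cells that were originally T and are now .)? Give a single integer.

Answer: 2

Derivation:
Step 1: +2 fires, +1 burnt (F count now 2)
Step 2: +0 fires, +2 burnt (F count now 0)
Fire out after step 2
Initially T: 19, now '.': 13
Total burnt (originally-T cells now '.'): 2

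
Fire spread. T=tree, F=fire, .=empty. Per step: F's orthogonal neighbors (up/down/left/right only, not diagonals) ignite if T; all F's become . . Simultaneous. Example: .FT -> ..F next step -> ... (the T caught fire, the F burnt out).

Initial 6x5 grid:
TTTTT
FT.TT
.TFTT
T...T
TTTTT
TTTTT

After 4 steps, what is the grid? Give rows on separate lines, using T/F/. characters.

Step 1: 4 trees catch fire, 2 burn out
  FTTTT
  .F.TT
  .F.FT
  T...T
  TTTTT
  TTTTT
Step 2: 3 trees catch fire, 4 burn out
  .FTTT
  ...FT
  ....F
  T...T
  TTTTT
  TTTTT
Step 3: 4 trees catch fire, 3 burn out
  ..FFT
  ....F
  .....
  T...F
  TTTTT
  TTTTT
Step 4: 2 trees catch fire, 4 burn out
  ....F
  .....
  .....
  T....
  TTTTF
  TTTTT

....F
.....
.....
T....
TTTTF
TTTTT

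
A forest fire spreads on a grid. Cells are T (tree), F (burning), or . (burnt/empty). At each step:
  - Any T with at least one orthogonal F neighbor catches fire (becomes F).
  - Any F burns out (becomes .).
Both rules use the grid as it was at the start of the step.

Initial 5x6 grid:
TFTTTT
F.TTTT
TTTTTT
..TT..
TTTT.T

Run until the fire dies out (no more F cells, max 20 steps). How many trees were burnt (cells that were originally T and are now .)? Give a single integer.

Answer: 21

Derivation:
Step 1: +3 fires, +2 burnt (F count now 3)
Step 2: +3 fires, +3 burnt (F count now 3)
Step 3: +3 fires, +3 burnt (F count now 3)
Step 4: +4 fires, +3 burnt (F count now 4)
Step 5: +4 fires, +4 burnt (F count now 4)
Step 6: +3 fires, +4 burnt (F count now 3)
Step 7: +1 fires, +3 burnt (F count now 1)
Step 8: +0 fires, +1 burnt (F count now 0)
Fire out after step 8
Initially T: 22, now '.': 29
Total burnt (originally-T cells now '.'): 21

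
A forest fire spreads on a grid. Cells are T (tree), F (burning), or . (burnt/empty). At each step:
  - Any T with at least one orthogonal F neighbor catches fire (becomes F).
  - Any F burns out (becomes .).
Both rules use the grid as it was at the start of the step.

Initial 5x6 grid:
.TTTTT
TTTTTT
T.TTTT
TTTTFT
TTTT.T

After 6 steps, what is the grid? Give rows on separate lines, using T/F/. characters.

Step 1: 3 trees catch fire, 1 burn out
  .TTTTT
  TTTTTT
  T.TTFT
  TTTF.F
  TTTT.T
Step 2: 6 trees catch fire, 3 burn out
  .TTTTT
  TTTTFT
  T.TF.F
  TTF...
  TTTF.F
Step 3: 6 trees catch fire, 6 burn out
  .TTTFT
  TTTF.F
  T.F...
  TF....
  TTF...
Step 4: 5 trees catch fire, 6 burn out
  .TTF.F
  TTF...
  T.....
  F.....
  TF....
Step 5: 4 trees catch fire, 5 burn out
  .TF...
  TF....
  F.....
  ......
  F.....
Step 6: 2 trees catch fire, 4 burn out
  .F....
  F.....
  ......
  ......
  ......

.F....
F.....
......
......
......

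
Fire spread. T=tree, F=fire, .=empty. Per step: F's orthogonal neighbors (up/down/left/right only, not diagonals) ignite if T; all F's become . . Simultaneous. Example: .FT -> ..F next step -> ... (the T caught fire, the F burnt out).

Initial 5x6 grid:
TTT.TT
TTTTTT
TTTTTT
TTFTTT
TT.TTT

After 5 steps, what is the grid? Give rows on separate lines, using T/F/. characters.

Step 1: 3 trees catch fire, 1 burn out
  TTT.TT
  TTTTTT
  TTFTTT
  TF.FTT
  TT.TTT
Step 2: 7 trees catch fire, 3 burn out
  TTT.TT
  TTFTTT
  TF.FTT
  F...FT
  TF.FTT
Step 3: 8 trees catch fire, 7 burn out
  TTF.TT
  TF.FTT
  F...FT
  .....F
  F...FT
Step 4: 5 trees catch fire, 8 burn out
  TF..TT
  F...FT
  .....F
  ......
  .....F
Step 5: 3 trees catch fire, 5 burn out
  F...FT
  .....F
  ......
  ......
  ......

F...FT
.....F
......
......
......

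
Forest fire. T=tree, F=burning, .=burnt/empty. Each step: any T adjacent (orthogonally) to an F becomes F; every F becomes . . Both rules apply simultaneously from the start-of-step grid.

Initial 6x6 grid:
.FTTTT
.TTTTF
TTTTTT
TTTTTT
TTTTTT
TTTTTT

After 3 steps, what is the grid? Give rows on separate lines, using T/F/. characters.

Step 1: 5 trees catch fire, 2 burn out
  ..FTTF
  .FTTF.
  TTTTTF
  TTTTTT
  TTTTTT
  TTTTTT
Step 2: 7 trees catch fire, 5 burn out
  ...FF.
  ..FF..
  TFTTF.
  TTTTTF
  TTTTTT
  TTTTTT
Step 3: 6 trees catch fire, 7 burn out
  ......
  ......
  F.FF..
  TFTTF.
  TTTTTF
  TTTTTT

......
......
F.FF..
TFTTF.
TTTTTF
TTTTTT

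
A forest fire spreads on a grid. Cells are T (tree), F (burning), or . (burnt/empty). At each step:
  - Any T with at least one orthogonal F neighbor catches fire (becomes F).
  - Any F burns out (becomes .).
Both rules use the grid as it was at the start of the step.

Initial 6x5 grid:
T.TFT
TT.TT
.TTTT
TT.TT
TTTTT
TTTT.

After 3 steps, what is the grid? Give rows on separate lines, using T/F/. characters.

Step 1: 3 trees catch fire, 1 burn out
  T.F.F
  TT.FT
  .TTTT
  TT.TT
  TTTTT
  TTTT.
Step 2: 2 trees catch fire, 3 burn out
  T....
  TT..F
  .TTFT
  TT.TT
  TTTTT
  TTTT.
Step 3: 3 trees catch fire, 2 burn out
  T....
  TT...
  .TF.F
  TT.FT
  TTTTT
  TTTT.

T....
TT...
.TF.F
TT.FT
TTTTT
TTTT.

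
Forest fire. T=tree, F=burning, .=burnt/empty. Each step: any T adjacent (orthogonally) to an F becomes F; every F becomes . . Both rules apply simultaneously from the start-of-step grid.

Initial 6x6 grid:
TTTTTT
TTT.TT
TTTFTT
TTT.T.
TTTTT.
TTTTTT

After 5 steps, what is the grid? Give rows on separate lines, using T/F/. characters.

Step 1: 2 trees catch fire, 1 burn out
  TTTTTT
  TTT.TT
  TTF.FT
  TTT.T.
  TTTTT.
  TTTTTT
Step 2: 6 trees catch fire, 2 burn out
  TTTTTT
  TTF.FT
  TF...F
  TTF.F.
  TTTTT.
  TTTTTT
Step 3: 8 trees catch fire, 6 burn out
  TTFTFT
  TF...F
  F.....
  TF....
  TTFTF.
  TTTTTT
Step 4: 9 trees catch fire, 8 burn out
  TF.F.F
  F.....
  ......
  F.....
  TF.F..
  TTFTFT
Step 5: 5 trees catch fire, 9 burn out
  F.....
  ......
  ......
  ......
  F.....
  TF.F.F

F.....
......
......
......
F.....
TF.F.F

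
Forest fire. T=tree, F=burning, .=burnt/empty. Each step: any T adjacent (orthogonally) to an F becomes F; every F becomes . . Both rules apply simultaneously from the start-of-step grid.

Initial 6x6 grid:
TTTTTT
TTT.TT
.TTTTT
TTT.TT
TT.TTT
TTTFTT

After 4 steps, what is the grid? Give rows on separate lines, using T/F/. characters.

Step 1: 3 trees catch fire, 1 burn out
  TTTTTT
  TTT.TT
  .TTTTT
  TTT.TT
  TT.FTT
  TTF.FT
Step 2: 3 trees catch fire, 3 burn out
  TTTTTT
  TTT.TT
  .TTTTT
  TTT.TT
  TT..FT
  TF...F
Step 3: 4 trees catch fire, 3 burn out
  TTTTTT
  TTT.TT
  .TTTTT
  TTT.FT
  TF...F
  F.....
Step 4: 4 trees catch fire, 4 burn out
  TTTTTT
  TTT.TT
  .TTTFT
  TFT..F
  F.....
  ......

TTTTTT
TTT.TT
.TTTFT
TFT..F
F.....
......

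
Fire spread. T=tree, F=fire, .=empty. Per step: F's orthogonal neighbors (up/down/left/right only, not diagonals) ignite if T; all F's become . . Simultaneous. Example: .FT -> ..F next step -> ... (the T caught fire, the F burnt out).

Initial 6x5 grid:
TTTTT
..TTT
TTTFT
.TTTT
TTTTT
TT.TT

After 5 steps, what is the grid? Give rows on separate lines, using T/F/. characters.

Step 1: 4 trees catch fire, 1 burn out
  TTTTT
  ..TFT
  TTF.F
  .TTFT
  TTTTT
  TT.TT
Step 2: 7 trees catch fire, 4 burn out
  TTTFT
  ..F.F
  TF...
  .TF.F
  TTTFT
  TT.TT
Step 3: 7 trees catch fire, 7 burn out
  TTF.F
  .....
  F....
  .F...
  TTF.F
  TT.FT
Step 4: 3 trees catch fire, 7 burn out
  TF...
  .....
  .....
  .....
  TF...
  TT..F
Step 5: 3 trees catch fire, 3 burn out
  F....
  .....
  .....
  .....
  F....
  TF...

F....
.....
.....
.....
F....
TF...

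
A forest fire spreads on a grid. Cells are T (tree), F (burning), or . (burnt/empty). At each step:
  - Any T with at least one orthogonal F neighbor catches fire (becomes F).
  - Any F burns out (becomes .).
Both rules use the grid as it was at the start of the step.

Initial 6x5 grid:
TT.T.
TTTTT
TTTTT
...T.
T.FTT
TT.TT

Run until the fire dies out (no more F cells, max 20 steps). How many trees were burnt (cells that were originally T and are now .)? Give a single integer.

Answer: 18

Derivation:
Step 1: +1 fires, +1 burnt (F count now 1)
Step 2: +3 fires, +1 burnt (F count now 3)
Step 3: +2 fires, +3 burnt (F count now 2)
Step 4: +3 fires, +2 burnt (F count now 3)
Step 5: +4 fires, +3 burnt (F count now 4)
Step 6: +2 fires, +4 burnt (F count now 2)
Step 7: +2 fires, +2 burnt (F count now 2)
Step 8: +1 fires, +2 burnt (F count now 1)
Step 9: +0 fires, +1 burnt (F count now 0)
Fire out after step 9
Initially T: 21, now '.': 27
Total burnt (originally-T cells now '.'): 18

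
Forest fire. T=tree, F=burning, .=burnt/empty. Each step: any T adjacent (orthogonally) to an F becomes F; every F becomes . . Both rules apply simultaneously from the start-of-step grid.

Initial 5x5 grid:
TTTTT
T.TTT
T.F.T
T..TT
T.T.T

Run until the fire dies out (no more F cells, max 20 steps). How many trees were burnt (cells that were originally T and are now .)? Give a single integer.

Step 1: +1 fires, +1 burnt (F count now 1)
Step 2: +2 fires, +1 burnt (F count now 2)
Step 3: +3 fires, +2 burnt (F count now 3)
Step 4: +3 fires, +3 burnt (F count now 3)
Step 5: +2 fires, +3 burnt (F count now 2)
Step 6: +3 fires, +2 burnt (F count now 3)
Step 7: +1 fires, +3 burnt (F count now 1)
Step 8: +1 fires, +1 burnt (F count now 1)
Step 9: +0 fires, +1 burnt (F count now 0)
Fire out after step 9
Initially T: 17, now '.': 24
Total burnt (originally-T cells now '.'): 16

Answer: 16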